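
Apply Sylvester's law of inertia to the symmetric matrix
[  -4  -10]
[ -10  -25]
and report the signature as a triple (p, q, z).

Answer: (0, 1, 1)

Derivation:
step 0: pivot -4 → sign −
step 1: row/col 1 already zero → sign 0
signature = (0, 1, 1)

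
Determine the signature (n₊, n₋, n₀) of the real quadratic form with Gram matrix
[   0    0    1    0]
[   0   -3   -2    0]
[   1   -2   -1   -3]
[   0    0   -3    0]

step 0: pivot -3 → sign −
step 1: pivot 1/3 → sign +
step 2: pivot -3 → sign −
step 3: row/col 3 already zero → sign 0
signature = (1, 2, 1)

Answer: (1, 2, 1)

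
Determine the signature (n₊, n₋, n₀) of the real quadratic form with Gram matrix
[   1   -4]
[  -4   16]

step 0: pivot 1 → sign +
step 1: row/col 1 already zero → sign 0
signature = (1, 0, 1)

Answer: (1, 0, 1)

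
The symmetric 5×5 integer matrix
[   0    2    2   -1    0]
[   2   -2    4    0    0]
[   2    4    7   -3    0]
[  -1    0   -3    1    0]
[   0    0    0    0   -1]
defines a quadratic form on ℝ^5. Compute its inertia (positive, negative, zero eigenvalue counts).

step 0: pivot -2 → sign −
step 1: pivot 2 → sign +
step 2: pivot -3 → sign −
step 3: pivot 1/2 → sign +
step 4: pivot -1 → sign −
signature = (2, 3, 0)

Answer: (2, 3, 0)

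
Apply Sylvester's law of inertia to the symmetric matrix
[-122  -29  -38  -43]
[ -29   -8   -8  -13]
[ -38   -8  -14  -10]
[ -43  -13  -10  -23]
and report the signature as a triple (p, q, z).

step 0: pivot -122 → sign −
step 1: pivot -135/122 → sign −
step 2: pivot -6/5 → sign −
step 3: pivot -1/3 → sign −
signature = (0, 4, 0)

Answer: (0, 4, 0)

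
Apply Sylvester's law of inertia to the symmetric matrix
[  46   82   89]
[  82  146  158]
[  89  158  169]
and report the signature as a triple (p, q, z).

step 0: pivot 46 → sign +
step 1: pivot -4/23 → sign −
step 2: pivot -3/4 → sign −
signature = (1, 2, 0)

Answer: (1, 2, 0)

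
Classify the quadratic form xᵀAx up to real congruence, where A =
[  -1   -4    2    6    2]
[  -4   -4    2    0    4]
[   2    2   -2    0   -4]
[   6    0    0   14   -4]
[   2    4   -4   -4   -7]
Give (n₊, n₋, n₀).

step 0: pivot -1 → sign −
step 1: pivot 12 → sign +
step 2: pivot -1 → sign −
step 3: pivot 2 → sign +
step 4: pivot -1/3 → sign −
signature = (2, 3, 0)

Answer: (2, 3, 0)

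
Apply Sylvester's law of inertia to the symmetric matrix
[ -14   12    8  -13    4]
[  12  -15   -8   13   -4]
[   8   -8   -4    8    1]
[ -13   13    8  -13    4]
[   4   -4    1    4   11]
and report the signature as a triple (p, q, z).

step 0: pivot -14 → sign −
step 1: pivot -33/7 → sign −
step 2: pivot 28/33 → sign +
step 3: pivot -3/14 → sign −
step 4: pivot -3/4 → sign −
signature = (1, 4, 0)

Answer: (1, 4, 0)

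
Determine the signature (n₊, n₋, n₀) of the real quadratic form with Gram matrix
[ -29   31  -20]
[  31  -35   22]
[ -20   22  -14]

step 0: pivot -29 → sign −
step 1: pivot -54/29 → sign −
step 2: row/col 2 already zero → sign 0
signature = (0, 2, 1)

Answer: (0, 2, 1)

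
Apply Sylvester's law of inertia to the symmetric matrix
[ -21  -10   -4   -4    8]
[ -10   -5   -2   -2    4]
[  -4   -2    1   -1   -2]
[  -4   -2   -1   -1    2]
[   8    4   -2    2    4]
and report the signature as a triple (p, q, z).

Answer: (1, 3, 1)

Derivation:
step 0: pivot -21 → sign −
step 1: pivot -5/21 → sign −
step 2: pivot 9/5 → sign +
step 3: pivot -2/9 → sign −
step 4: row/col 4 already zero → sign 0
signature = (1, 3, 1)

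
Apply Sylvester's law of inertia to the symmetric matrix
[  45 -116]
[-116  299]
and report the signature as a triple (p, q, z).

step 0: pivot 45 → sign +
step 1: pivot -1/45 → sign −
signature = (1, 1, 0)

Answer: (1, 1, 0)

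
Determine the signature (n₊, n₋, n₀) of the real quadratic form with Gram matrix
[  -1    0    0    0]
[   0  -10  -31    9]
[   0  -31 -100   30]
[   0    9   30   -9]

step 0: pivot -1 → sign −
step 1: pivot -10 → sign −
step 2: pivot -39/10 → sign −
step 3: pivot 3/13 → sign +
signature = (1, 3, 0)

Answer: (1, 3, 0)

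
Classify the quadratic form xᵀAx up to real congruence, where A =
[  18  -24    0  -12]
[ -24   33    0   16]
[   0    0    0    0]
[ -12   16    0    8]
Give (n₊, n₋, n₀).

step 0: pivot 18 → sign +
step 1: pivot 1 → sign +
step 2: row/col 2 already zero → sign 0
step 3: row/col 3 already zero → sign 0
signature = (2, 0, 2)

Answer: (2, 0, 2)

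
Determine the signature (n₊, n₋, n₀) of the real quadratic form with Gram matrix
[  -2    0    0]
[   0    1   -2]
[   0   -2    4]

step 0: pivot -2 → sign −
step 1: pivot 1 → sign +
step 2: row/col 2 already zero → sign 0
signature = (1, 1, 1)

Answer: (1, 1, 1)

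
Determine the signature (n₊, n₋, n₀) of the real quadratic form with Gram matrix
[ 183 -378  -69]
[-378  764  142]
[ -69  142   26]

Answer: (1, 1, 1)

Derivation:
step 0: pivot 183 → sign +
step 1: pivot -1024/61 → sign −
step 2: row/col 2 already zero → sign 0
signature = (1, 1, 1)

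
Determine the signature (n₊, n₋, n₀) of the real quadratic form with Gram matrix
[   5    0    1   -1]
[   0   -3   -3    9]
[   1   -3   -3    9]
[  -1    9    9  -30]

step 0: pivot 5 → sign +
step 1: pivot -3 → sign −
step 2: pivot -1/5 → sign −
step 3: pivot -3 → sign −
signature = (1, 3, 0)

Answer: (1, 3, 0)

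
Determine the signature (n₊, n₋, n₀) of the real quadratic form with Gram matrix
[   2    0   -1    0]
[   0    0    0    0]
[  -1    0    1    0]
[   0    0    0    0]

step 0: pivot 2 → sign +
step 1: pivot 1/2 → sign +
step 2: row/col 2 already zero → sign 0
step 3: row/col 3 already zero → sign 0
signature = (2, 0, 2)

Answer: (2, 0, 2)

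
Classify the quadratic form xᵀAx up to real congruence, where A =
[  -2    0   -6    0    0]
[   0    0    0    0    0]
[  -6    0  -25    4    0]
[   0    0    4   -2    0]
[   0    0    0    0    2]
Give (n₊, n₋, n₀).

Answer: (2, 2, 1)

Derivation:
step 0: pivot -2 → sign −
step 1: pivot -7 → sign −
step 2: pivot 2/7 → sign +
step 3: pivot 2 → sign +
step 4: row/col 4 already zero → sign 0
signature = (2, 2, 1)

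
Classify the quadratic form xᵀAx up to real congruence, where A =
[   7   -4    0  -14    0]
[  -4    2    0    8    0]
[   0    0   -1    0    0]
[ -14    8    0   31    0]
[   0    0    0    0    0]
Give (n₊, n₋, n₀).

Answer: (2, 2, 1)

Derivation:
step 0: pivot 7 → sign +
step 1: pivot -2/7 → sign −
step 2: pivot -1 → sign −
step 3: pivot 3 → sign +
step 4: row/col 4 already zero → sign 0
signature = (2, 2, 1)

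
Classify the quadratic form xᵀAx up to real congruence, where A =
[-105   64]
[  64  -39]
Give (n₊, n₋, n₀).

Answer: (1, 1, 0)

Derivation:
step 0: pivot -105 → sign −
step 1: pivot 1/105 → sign +
signature = (1, 1, 0)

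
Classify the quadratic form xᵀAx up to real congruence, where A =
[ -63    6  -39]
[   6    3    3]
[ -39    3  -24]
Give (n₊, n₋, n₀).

Answer: (1, 1, 1)

Derivation:
step 0: pivot -63 → sign −
step 1: pivot 25/7 → sign +
step 2: row/col 2 already zero → sign 0
signature = (1, 1, 1)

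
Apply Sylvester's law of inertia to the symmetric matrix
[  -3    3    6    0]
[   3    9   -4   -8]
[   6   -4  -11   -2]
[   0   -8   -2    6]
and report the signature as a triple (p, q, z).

Answer: (2, 1, 1)

Derivation:
step 0: pivot -3 → sign −
step 1: pivot 12 → sign +
step 2: pivot 2/3 → sign +
step 3: row/col 3 already zero → sign 0
signature = (2, 1, 1)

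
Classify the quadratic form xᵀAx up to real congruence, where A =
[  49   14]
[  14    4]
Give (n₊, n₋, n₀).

Answer: (1, 0, 1)

Derivation:
step 0: pivot 49 → sign +
step 1: row/col 1 already zero → sign 0
signature = (1, 0, 1)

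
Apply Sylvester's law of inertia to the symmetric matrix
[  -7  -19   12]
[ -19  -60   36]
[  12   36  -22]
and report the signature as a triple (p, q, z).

step 0: pivot -7 → sign −
step 1: pivot -59/7 → sign −
step 2: pivot -2/59 → sign −
signature = (0, 3, 0)

Answer: (0, 3, 0)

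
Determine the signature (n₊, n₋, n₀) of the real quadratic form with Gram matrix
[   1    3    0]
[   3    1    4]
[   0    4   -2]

step 0: pivot 1 → sign +
step 1: pivot -8 → sign −
step 2: row/col 2 already zero → sign 0
signature = (1, 1, 1)

Answer: (1, 1, 1)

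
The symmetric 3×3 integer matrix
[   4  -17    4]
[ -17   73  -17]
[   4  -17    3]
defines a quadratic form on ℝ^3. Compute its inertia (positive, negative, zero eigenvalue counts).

Answer: (2, 1, 0)

Derivation:
step 0: pivot 4 → sign +
step 1: pivot 3/4 → sign +
step 2: pivot -1 → sign −
signature = (2, 1, 0)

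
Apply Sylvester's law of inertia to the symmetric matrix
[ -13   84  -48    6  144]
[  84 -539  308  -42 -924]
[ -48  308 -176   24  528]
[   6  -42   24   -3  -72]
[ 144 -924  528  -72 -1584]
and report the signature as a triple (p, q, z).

step 0: pivot -13 → sign −
step 1: pivot 49/13 → sign +
step 2: pivot -3 → sign −
step 3: row/col 3 already zero → sign 0
step 4: row/col 4 already zero → sign 0
signature = (1, 2, 2)

Answer: (1, 2, 2)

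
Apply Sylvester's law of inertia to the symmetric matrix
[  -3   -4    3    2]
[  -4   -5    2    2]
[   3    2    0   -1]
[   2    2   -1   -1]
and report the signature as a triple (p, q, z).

Answer: (1, 2, 1)

Derivation:
step 0: pivot -3 → sign −
step 1: pivot 1/3 → sign +
step 2: pivot -9 → sign −
step 3: row/col 3 already zero → sign 0
signature = (1, 2, 1)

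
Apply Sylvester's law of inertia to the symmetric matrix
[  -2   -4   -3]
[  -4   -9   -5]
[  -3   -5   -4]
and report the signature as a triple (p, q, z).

step 0: pivot -2 → sign −
step 1: pivot -1 → sign −
step 2: pivot 3/2 → sign +
signature = (1, 2, 0)

Answer: (1, 2, 0)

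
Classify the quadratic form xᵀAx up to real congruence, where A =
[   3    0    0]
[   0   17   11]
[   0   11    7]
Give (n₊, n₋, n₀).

Answer: (2, 1, 0)

Derivation:
step 0: pivot 3 → sign +
step 1: pivot 17 → sign +
step 2: pivot -2/17 → sign −
signature = (2, 1, 0)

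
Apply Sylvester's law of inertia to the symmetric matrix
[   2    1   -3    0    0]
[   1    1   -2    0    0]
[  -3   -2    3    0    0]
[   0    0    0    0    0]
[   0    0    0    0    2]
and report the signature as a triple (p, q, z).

Answer: (3, 1, 1)

Derivation:
step 0: pivot 2 → sign +
step 1: pivot 1/2 → sign +
step 2: pivot -2 → sign −
step 3: pivot 2 → sign +
step 4: row/col 4 already zero → sign 0
signature = (3, 1, 1)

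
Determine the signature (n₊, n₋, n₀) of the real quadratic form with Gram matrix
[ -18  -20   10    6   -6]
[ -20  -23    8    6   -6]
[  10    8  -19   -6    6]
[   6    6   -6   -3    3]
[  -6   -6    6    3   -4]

Answer: (0, 5, 0)

Derivation:
step 0: pivot -18 → sign −
step 1: pivot -7/9 → sign −
step 2: pivot -1 → sign −
step 3: pivot -3/7 → sign −
step 4: pivot -1 → sign −
signature = (0, 5, 0)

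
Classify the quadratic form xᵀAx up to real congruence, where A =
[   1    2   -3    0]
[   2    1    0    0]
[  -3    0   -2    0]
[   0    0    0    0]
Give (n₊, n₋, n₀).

step 0: pivot 1 → sign +
step 1: pivot -3 → sign −
step 2: pivot 1 → sign +
step 3: row/col 3 already zero → sign 0
signature = (2, 1, 1)

Answer: (2, 1, 1)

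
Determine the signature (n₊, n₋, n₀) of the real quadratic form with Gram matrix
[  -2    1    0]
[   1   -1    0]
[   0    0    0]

step 0: pivot -2 → sign −
step 1: pivot -1/2 → sign −
step 2: row/col 2 already zero → sign 0
signature = (0, 2, 1)

Answer: (0, 2, 1)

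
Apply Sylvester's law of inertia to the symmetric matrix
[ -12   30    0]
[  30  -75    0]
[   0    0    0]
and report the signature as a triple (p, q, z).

step 0: pivot -12 → sign −
step 1: row/col 1 already zero → sign 0
step 2: row/col 2 already zero → sign 0
signature = (0, 1, 2)

Answer: (0, 1, 2)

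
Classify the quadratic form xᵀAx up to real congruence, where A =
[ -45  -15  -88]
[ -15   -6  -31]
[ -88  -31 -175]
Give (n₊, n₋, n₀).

step 0: pivot -45 → sign −
step 1: pivot -1 → sign −
step 2: pivot -2/15 → sign −
signature = (0, 3, 0)

Answer: (0, 3, 0)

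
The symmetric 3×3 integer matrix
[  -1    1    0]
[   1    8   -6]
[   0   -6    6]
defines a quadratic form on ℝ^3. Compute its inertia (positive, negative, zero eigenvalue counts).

Answer: (2, 1, 0)

Derivation:
step 0: pivot -1 → sign −
step 1: pivot 9 → sign +
step 2: pivot 2 → sign +
signature = (2, 1, 0)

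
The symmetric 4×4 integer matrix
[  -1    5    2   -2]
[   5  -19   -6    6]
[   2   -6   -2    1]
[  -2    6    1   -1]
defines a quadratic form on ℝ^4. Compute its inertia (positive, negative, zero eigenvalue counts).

step 0: pivot -1 → sign −
step 1: pivot 6 → sign +
step 2: pivot -2/3 → sign −
step 3: pivot 1/2 → sign +
signature = (2, 2, 0)

Answer: (2, 2, 0)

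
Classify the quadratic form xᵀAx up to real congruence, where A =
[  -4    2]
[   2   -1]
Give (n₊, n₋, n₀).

Answer: (0, 1, 1)

Derivation:
step 0: pivot -4 → sign −
step 1: row/col 1 already zero → sign 0
signature = (0, 1, 1)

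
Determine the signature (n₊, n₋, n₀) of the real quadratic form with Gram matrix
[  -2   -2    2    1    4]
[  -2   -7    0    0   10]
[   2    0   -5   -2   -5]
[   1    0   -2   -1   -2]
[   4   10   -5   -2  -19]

step 0: pivot -2 → sign −
step 1: pivot -5 → sign −
step 2: pivot -11/5 → sign −
step 3: pivot -3/22 → sign −
step 4: pivot 2 → sign +
signature = (1, 4, 0)

Answer: (1, 4, 0)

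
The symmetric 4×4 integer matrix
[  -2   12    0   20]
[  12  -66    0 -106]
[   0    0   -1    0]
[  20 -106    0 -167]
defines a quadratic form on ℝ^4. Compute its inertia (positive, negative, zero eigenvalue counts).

Answer: (2, 2, 0)

Derivation:
step 0: pivot -2 → sign −
step 1: pivot 6 → sign +
step 2: pivot -1 → sign −
step 3: pivot 1/3 → sign +
signature = (2, 2, 0)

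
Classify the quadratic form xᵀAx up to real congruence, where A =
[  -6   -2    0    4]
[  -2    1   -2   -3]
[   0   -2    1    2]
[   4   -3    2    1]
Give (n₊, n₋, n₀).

step 0: pivot -6 → sign −
step 1: pivot 5/3 → sign +
step 2: pivot -7/5 → sign −
step 3: pivot -2/7 → sign −
signature = (1, 3, 0)

Answer: (1, 3, 0)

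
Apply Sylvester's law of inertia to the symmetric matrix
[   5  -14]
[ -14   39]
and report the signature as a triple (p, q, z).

step 0: pivot 5 → sign +
step 1: pivot -1/5 → sign −
signature = (1, 1, 0)

Answer: (1, 1, 0)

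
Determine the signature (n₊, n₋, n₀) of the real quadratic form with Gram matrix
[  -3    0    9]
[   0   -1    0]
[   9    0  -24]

step 0: pivot -3 → sign −
step 1: pivot -1 → sign −
step 2: pivot 3 → sign +
signature = (1, 2, 0)

Answer: (1, 2, 0)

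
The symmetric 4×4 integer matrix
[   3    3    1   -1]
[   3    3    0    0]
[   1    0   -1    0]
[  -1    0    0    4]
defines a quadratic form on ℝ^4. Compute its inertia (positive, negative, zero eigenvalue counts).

step 0: pivot 3 → sign +
step 1: pivot -4/3 → sign −
step 2: pivot 3/4 → sign +
step 3: pivot 3 → sign +
signature = (3, 1, 0)

Answer: (3, 1, 0)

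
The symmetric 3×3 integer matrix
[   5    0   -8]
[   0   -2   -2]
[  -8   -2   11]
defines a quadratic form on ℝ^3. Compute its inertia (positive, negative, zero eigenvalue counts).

step 0: pivot 5 → sign +
step 1: pivot -2 → sign −
step 2: pivot 1/5 → sign +
signature = (2, 1, 0)

Answer: (2, 1, 0)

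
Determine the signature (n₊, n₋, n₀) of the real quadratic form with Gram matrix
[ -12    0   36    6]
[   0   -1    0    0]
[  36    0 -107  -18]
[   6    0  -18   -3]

Answer: (1, 2, 1)

Derivation:
step 0: pivot -12 → sign −
step 1: pivot -1 → sign −
step 2: pivot 1 → sign +
step 3: row/col 3 already zero → sign 0
signature = (1, 2, 1)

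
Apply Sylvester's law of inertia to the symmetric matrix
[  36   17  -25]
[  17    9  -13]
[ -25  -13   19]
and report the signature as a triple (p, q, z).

step 0: pivot 36 → sign +
step 1: pivot 35/36 → sign +
step 2: pivot 6/35 → sign +
signature = (3, 0, 0)

Answer: (3, 0, 0)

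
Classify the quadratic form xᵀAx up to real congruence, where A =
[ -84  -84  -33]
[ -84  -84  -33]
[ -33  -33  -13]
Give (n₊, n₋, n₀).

Answer: (0, 2, 1)

Derivation:
step 0: pivot -84 → sign −
step 1: pivot -1/28 → sign −
step 2: row/col 2 already zero → sign 0
signature = (0, 2, 1)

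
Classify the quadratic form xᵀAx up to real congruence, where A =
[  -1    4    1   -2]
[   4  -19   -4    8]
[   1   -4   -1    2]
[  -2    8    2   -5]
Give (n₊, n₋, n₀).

Answer: (0, 3, 1)

Derivation:
step 0: pivot -1 → sign −
step 1: pivot -3 → sign −
step 2: pivot -1 → sign −
step 3: row/col 3 already zero → sign 0
signature = (0, 3, 1)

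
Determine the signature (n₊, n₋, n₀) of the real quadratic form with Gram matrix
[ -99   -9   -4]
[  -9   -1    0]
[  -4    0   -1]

step 0: pivot -99 → sign −
step 1: pivot -2/11 → sign −
step 2: pivot -1/9 → sign −
signature = (0, 3, 0)

Answer: (0, 3, 0)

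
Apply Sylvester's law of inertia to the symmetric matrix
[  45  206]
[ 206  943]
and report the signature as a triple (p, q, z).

step 0: pivot 45 → sign +
step 1: pivot -1/45 → sign −
signature = (1, 1, 0)

Answer: (1, 1, 0)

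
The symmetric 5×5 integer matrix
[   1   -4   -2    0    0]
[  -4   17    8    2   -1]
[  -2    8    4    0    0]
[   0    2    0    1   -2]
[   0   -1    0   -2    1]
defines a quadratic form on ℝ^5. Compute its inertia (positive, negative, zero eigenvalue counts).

step 0: pivot 1 → sign +
step 1: pivot 1 → sign +
step 2: pivot -3 → sign −
step 3: row/col 3 already zero → sign 0
step 4: row/col 4 already zero → sign 0
signature = (2, 1, 2)

Answer: (2, 1, 2)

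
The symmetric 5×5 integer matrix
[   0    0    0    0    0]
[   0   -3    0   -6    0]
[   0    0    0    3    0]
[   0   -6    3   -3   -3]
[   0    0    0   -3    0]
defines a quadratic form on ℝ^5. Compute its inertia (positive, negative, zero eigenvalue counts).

Answer: (1, 2, 2)

Derivation:
step 0: pivot -3 → sign −
step 1: pivot 9 → sign +
step 2: pivot -1 → sign −
step 3: row/col 3 already zero → sign 0
step 4: row/col 4 already zero → sign 0
signature = (1, 2, 2)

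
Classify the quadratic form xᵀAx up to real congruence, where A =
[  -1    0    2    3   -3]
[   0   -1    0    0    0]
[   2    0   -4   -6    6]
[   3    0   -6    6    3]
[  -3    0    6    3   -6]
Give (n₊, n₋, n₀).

Answer: (2, 2, 1)

Derivation:
step 0: pivot -1 → sign −
step 1: pivot -1 → sign −
step 2: pivot 15 → sign +
step 3: pivot 3/5 → sign +
step 4: row/col 4 already zero → sign 0
signature = (2, 2, 1)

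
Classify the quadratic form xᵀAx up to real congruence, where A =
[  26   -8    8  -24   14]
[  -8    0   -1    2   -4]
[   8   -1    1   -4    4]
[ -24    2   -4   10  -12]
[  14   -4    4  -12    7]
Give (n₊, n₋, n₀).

Answer: (1, 4, 0)

Derivation:
step 0: pivot 26 → sign +
step 1: pivot -32/13 → sign −
step 2: pivot -19/32 → sign −
step 3: pivot -6/19 → sign −
step 4: pivot -1/3 → sign −
signature = (1, 4, 0)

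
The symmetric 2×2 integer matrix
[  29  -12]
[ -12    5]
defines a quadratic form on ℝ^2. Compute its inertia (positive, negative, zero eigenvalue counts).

step 0: pivot 29 → sign +
step 1: pivot 1/29 → sign +
signature = (2, 0, 0)

Answer: (2, 0, 0)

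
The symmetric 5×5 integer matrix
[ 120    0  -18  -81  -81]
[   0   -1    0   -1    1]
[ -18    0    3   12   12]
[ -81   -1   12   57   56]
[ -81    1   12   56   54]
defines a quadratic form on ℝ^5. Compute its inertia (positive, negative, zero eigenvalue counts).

Answer: (4, 1, 0)

Derivation:
step 0: pivot 120 → sign +
step 1: pivot -1 → sign −
step 2: pivot 3/10 → sign +
step 3: pivot 13/4 → sign +
step 4: pivot 3/13 → sign +
signature = (4, 1, 0)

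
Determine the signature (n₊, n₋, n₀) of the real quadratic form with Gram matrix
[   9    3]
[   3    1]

step 0: pivot 9 → sign +
step 1: row/col 1 already zero → sign 0
signature = (1, 0, 1)

Answer: (1, 0, 1)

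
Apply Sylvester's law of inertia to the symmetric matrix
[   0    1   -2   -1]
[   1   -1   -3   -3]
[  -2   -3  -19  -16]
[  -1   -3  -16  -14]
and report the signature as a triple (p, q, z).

Answer: (1, 3, 0)

Derivation:
step 0: pivot -1 → sign −
step 1: pivot 1 → sign +
step 2: pivot -35 → sign −
step 3: pivot -6/35 → sign −
signature = (1, 3, 0)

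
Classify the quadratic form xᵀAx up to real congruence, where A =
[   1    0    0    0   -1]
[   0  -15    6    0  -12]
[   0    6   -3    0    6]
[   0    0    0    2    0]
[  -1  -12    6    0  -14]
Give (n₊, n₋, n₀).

Answer: (2, 3, 0)

Derivation:
step 0: pivot 1 → sign +
step 1: pivot -15 → sign −
step 2: pivot -3/5 → sign −
step 3: pivot 2 → sign +
step 4: pivot -3 → sign −
signature = (2, 3, 0)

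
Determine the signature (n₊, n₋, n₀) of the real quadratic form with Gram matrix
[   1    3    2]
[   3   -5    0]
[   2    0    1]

step 0: pivot 1 → sign +
step 1: pivot -14 → sign −
step 2: pivot -3/7 → sign −
signature = (1, 2, 0)

Answer: (1, 2, 0)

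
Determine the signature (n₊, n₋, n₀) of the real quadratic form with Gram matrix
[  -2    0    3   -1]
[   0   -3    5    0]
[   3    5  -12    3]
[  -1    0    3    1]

step 0: pivot -2 → sign −
step 1: pivot -3 → sign −
step 2: pivot 5/6 → sign +
step 3: pivot -6/5 → sign −
signature = (1, 3, 0)

Answer: (1, 3, 0)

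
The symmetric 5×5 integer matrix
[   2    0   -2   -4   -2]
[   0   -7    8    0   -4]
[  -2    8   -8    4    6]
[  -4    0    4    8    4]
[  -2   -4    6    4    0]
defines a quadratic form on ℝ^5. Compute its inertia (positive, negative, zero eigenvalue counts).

step 0: pivot 2 → sign +
step 1: pivot -7 → sign −
step 2: pivot -6/7 → sign −
step 3: pivot 2/3 → sign +
step 4: row/col 4 already zero → sign 0
signature = (2, 2, 1)

Answer: (2, 2, 1)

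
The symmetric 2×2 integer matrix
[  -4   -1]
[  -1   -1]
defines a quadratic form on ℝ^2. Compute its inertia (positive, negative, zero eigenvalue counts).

step 0: pivot -4 → sign −
step 1: pivot -3/4 → sign −
signature = (0, 2, 0)

Answer: (0, 2, 0)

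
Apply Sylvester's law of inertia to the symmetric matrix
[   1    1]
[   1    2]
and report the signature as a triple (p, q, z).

Answer: (2, 0, 0)

Derivation:
step 0: pivot 1 → sign +
step 1: pivot 1 → sign +
signature = (2, 0, 0)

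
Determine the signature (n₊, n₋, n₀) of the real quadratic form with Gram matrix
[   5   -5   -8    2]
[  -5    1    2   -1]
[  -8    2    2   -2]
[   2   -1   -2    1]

Answer: (2, 2, 0)

Derivation:
step 0: pivot 5 → sign +
step 1: pivot -4 → sign −
step 2: pivot -9/5 → sign −
step 3: pivot 1/2 → sign +
signature = (2, 2, 0)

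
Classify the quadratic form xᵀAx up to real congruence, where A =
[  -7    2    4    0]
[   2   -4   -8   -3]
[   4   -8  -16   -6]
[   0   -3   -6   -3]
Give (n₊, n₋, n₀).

step 0: pivot -7 → sign −
step 1: pivot -24/7 → sign −
step 2: pivot -3/8 → sign −
step 3: row/col 3 already zero → sign 0
signature = (0, 3, 1)

Answer: (0, 3, 1)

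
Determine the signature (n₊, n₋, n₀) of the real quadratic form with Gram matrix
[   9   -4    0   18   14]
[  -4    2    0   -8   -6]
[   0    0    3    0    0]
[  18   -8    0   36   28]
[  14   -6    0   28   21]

step 0: pivot 9 → sign +
step 1: pivot 2/9 → sign +
step 2: pivot 3 → sign +
step 3: pivot -1 → sign −
step 4: row/col 4 already zero → sign 0
signature = (3, 1, 1)

Answer: (3, 1, 1)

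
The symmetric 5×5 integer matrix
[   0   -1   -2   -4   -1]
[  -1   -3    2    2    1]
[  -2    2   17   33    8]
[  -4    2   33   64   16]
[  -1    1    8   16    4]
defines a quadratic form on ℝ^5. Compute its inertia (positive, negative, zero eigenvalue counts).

Answer: (3, 2, 0)

Derivation:
step 0: pivot -3 → sign −
step 1: pivot 1/3 → sign +
step 2: pivot -3 → sign −
step 3: pivot 3 → sign +
step 4: pivot 1/3 → sign +
signature = (3, 2, 0)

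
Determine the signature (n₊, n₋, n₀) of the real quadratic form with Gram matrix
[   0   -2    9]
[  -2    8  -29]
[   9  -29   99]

Answer: (1, 1, 1)

Derivation:
step 0: pivot 8 → sign +
step 1: pivot -1/2 → sign −
step 2: row/col 2 already zero → sign 0
signature = (1, 1, 1)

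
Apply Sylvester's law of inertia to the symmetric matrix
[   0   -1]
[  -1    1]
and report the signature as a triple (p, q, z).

Answer: (1, 1, 0)

Derivation:
step 0: pivot 1 → sign +
step 1: pivot -1 → sign −
signature = (1, 1, 0)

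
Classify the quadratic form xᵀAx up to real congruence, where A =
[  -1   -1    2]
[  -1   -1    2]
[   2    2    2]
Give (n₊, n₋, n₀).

Answer: (1, 1, 1)

Derivation:
step 0: pivot -1 → sign −
step 1: pivot 6 → sign +
step 2: row/col 2 already zero → sign 0
signature = (1, 1, 1)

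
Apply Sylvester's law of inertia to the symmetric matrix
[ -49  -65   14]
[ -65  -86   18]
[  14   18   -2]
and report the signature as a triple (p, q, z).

step 0: pivot -49 → sign −
step 1: pivot 11/49 → sign +
step 2: pivot 6/11 → sign +
signature = (2, 1, 0)

Answer: (2, 1, 0)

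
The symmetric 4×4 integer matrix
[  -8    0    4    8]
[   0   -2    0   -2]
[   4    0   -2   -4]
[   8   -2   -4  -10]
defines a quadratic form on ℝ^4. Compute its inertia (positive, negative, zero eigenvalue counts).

step 0: pivot -8 → sign −
step 1: pivot -2 → sign −
step 2: row/col 2 already zero → sign 0
step 3: row/col 3 already zero → sign 0
signature = (0, 2, 2)

Answer: (0, 2, 2)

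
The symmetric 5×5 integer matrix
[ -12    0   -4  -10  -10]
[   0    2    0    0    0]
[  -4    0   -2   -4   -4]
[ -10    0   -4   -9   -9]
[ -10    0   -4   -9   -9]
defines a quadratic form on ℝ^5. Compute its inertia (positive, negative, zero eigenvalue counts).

step 0: pivot -12 → sign −
step 1: pivot 2 → sign +
step 2: pivot -2/3 → sign −
step 3: row/col 3 already zero → sign 0
step 4: row/col 4 already zero → sign 0
signature = (1, 2, 2)

Answer: (1, 2, 2)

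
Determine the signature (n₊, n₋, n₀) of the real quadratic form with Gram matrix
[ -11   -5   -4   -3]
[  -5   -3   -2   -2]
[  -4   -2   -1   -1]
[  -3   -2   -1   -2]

Answer: (1, 3, 0)

Derivation:
step 0: pivot -11 → sign −
step 1: pivot -8/11 → sign −
step 2: pivot 1/2 → sign +
step 3: pivot -3/4 → sign −
signature = (1, 3, 0)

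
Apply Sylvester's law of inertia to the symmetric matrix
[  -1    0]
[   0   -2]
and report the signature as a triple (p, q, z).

Answer: (0, 2, 0)

Derivation:
step 0: pivot -1 → sign −
step 1: pivot -2 → sign −
signature = (0, 2, 0)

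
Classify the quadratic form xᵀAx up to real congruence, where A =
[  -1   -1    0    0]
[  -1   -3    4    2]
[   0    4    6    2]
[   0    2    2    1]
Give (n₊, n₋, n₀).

Answer: (2, 2, 0)

Derivation:
step 0: pivot -1 → sign −
step 1: pivot -2 → sign −
step 2: pivot 14 → sign +
step 3: pivot 3/7 → sign +
signature = (2, 2, 0)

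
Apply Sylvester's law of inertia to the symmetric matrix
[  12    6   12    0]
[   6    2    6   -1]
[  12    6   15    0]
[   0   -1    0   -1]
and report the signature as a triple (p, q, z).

Answer: (2, 1, 1)

Derivation:
step 0: pivot 12 → sign +
step 1: pivot -1 → sign −
step 2: pivot 3 → sign +
step 3: row/col 3 already zero → sign 0
signature = (2, 1, 1)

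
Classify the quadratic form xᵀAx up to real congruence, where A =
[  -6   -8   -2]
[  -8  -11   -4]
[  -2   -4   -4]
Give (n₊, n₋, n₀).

Answer: (1, 2, 0)

Derivation:
step 0: pivot -6 → sign −
step 1: pivot -1/3 → sign −
step 2: pivot 2 → sign +
signature = (1, 2, 0)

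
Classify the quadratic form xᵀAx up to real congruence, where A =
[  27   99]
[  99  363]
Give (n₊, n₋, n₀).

step 0: pivot 27 → sign +
step 1: row/col 1 already zero → sign 0
signature = (1, 0, 1)

Answer: (1, 0, 1)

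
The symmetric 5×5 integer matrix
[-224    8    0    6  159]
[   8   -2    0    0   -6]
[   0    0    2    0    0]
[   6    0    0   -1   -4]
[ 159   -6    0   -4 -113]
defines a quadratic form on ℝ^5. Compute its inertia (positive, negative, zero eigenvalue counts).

step 0: pivot -224 → sign −
step 1: pivot -12/7 → sign −
step 2: pivot 2 → sign +
step 3: pivot -13/16 → sign −
step 4: pivot -1/52 → sign −
signature = (1, 4, 0)

Answer: (1, 4, 0)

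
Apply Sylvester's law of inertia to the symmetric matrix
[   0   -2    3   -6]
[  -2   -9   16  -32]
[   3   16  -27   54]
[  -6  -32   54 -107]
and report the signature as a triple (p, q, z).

step 0: pivot -9 → sign −
step 1: pivot 4/9 → sign +
step 2: pivot 3/4 → sign +
step 3: pivot 1 → sign +
signature = (3, 1, 0)

Answer: (3, 1, 0)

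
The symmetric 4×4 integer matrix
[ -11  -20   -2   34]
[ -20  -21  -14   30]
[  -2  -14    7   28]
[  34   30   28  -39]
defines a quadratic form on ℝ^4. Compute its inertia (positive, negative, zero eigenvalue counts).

step 0: pivot -11 → sign −
step 1: pivot 169/11 → sign +
step 2: pivot 63/169 → sign +
step 3: pivot -1/7 → sign −
signature = (2, 2, 0)

Answer: (2, 2, 0)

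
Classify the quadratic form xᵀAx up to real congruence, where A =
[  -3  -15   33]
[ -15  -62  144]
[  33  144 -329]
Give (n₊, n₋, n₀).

Answer: (2, 1, 0)

Derivation:
step 0: pivot -3 → sign −
step 1: pivot 13 → sign +
step 2: pivot 1/13 → sign +
signature = (2, 1, 0)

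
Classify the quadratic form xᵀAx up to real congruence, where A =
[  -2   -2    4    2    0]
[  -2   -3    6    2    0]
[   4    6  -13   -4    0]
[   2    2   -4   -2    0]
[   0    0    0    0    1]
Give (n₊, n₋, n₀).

step 0: pivot -2 → sign −
step 1: pivot -1 → sign −
step 2: pivot -1 → sign −
step 3: pivot 1 → sign +
step 4: row/col 4 already zero → sign 0
signature = (1, 3, 1)

Answer: (1, 3, 1)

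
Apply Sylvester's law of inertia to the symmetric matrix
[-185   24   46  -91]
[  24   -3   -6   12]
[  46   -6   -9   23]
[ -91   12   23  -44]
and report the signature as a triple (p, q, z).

step 0: pivot -185 → sign −
step 1: pivot 21/185 → sign +
step 2: pivot 17/7 → sign +
step 3: pivot 6/17 → sign +
signature = (3, 1, 0)

Answer: (3, 1, 0)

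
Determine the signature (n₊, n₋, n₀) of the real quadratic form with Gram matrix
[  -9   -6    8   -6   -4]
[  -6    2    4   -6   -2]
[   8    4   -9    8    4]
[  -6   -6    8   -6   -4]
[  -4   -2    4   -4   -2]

Answer: (2, 3, 0)

Derivation:
step 0: pivot -9 → sign −
step 1: pivot 6 → sign +
step 2: pivot -59/27 → sign −
step 3: pivot -24/59 → sign −
step 4: pivot 1/2 → sign +
signature = (2, 3, 0)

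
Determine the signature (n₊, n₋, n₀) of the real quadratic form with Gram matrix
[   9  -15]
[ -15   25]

step 0: pivot 9 → sign +
step 1: row/col 1 already zero → sign 0
signature = (1, 0, 1)

Answer: (1, 0, 1)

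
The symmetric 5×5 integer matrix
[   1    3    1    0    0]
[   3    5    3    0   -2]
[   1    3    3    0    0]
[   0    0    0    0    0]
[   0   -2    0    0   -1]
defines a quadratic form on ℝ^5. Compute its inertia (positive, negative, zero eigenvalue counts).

Answer: (2, 1, 2)

Derivation:
step 0: pivot 1 → sign +
step 1: pivot -4 → sign −
step 2: pivot 2 → sign +
step 3: row/col 3 already zero → sign 0
step 4: row/col 4 already zero → sign 0
signature = (2, 1, 2)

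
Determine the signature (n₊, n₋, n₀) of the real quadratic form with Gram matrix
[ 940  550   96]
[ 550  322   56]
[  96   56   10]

step 0: pivot 940 → sign +
step 1: pivot 9/47 → sign +
step 2: pivot 2/45 → sign +
signature = (3, 0, 0)

Answer: (3, 0, 0)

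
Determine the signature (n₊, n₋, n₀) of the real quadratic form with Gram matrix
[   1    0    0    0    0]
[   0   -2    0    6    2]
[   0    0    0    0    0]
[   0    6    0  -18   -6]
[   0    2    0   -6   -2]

step 0: pivot 1 → sign +
step 1: pivot -2 → sign −
step 2: row/col 2 already zero → sign 0
step 3: row/col 3 already zero → sign 0
step 4: row/col 4 already zero → sign 0
signature = (1, 1, 3)

Answer: (1, 1, 3)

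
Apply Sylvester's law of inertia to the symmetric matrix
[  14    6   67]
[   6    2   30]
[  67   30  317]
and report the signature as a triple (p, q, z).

step 0: pivot 14 → sign +
step 1: pivot -4/7 → sign −
step 2: pivot -3/4 → sign −
signature = (1, 2, 0)

Answer: (1, 2, 0)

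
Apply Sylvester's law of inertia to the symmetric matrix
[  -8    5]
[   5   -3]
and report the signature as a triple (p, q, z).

Answer: (1, 1, 0)

Derivation:
step 0: pivot -8 → sign −
step 1: pivot 1/8 → sign +
signature = (1, 1, 0)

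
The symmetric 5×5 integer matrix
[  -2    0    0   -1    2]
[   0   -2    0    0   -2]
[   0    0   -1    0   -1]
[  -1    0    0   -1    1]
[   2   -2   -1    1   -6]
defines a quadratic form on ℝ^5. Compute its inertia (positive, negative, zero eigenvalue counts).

Answer: (0, 5, 0)

Derivation:
step 0: pivot -2 → sign −
step 1: pivot -2 → sign −
step 2: pivot -1 → sign −
step 3: pivot -1/2 → sign −
step 4: pivot -1 → sign −
signature = (0, 5, 0)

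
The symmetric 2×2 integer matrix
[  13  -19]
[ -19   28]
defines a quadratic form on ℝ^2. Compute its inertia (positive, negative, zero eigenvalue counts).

step 0: pivot 13 → sign +
step 1: pivot 3/13 → sign +
signature = (2, 0, 0)

Answer: (2, 0, 0)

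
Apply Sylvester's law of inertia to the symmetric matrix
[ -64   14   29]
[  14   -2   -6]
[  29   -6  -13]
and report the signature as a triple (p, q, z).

step 0: pivot -64 → sign −
step 1: pivot 17/16 → sign +
step 2: pivot 1/34 → sign +
signature = (2, 1, 0)

Answer: (2, 1, 0)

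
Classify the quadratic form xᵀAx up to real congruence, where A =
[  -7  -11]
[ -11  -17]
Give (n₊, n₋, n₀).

step 0: pivot -7 → sign −
step 1: pivot 2/7 → sign +
signature = (1, 1, 0)

Answer: (1, 1, 0)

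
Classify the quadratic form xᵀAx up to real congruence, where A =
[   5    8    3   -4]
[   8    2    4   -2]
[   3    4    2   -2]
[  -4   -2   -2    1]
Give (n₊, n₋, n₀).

Answer: (2, 2, 0)

Derivation:
step 0: pivot 5 → sign +
step 1: pivot -54/5 → sign −
step 2: pivot 7/27 → sign +
step 3: pivot -3/7 → sign −
signature = (2, 2, 0)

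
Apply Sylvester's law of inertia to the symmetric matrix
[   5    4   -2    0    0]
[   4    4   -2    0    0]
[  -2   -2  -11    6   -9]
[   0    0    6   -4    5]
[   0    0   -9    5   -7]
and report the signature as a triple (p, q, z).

Answer: (2, 2, 1)

Derivation:
step 0: pivot 5 → sign +
step 1: pivot 4/5 → sign +
step 2: pivot -12 → sign −
step 3: pivot -1 → sign −
step 4: row/col 4 already zero → sign 0
signature = (2, 2, 1)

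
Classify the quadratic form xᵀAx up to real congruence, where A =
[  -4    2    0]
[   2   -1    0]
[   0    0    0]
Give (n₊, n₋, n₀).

Answer: (0, 1, 2)

Derivation:
step 0: pivot -4 → sign −
step 1: row/col 1 already zero → sign 0
step 2: row/col 2 already zero → sign 0
signature = (0, 1, 2)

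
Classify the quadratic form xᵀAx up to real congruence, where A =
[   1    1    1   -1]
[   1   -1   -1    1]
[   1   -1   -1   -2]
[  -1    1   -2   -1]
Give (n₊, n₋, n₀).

step 0: pivot 1 → sign +
step 1: pivot -2 → sign −
step 2: pivot -6 → sign −
step 3: pivot 3/2 → sign +
signature = (2, 2, 0)

Answer: (2, 2, 0)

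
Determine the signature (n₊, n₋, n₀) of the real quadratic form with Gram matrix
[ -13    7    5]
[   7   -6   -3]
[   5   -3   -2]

step 0: pivot -13 → sign −
step 1: pivot -29/13 → sign −
step 2: pivot -1/29 → sign −
signature = (0, 3, 0)

Answer: (0, 3, 0)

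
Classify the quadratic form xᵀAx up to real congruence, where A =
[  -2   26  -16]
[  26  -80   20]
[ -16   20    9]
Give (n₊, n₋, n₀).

step 0: pivot -2 → sign −
step 1: pivot 258 → sign +
step 2: pivot 1/129 → sign +
signature = (2, 1, 0)

Answer: (2, 1, 0)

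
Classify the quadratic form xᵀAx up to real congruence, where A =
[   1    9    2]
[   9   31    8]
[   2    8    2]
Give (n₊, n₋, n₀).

Answer: (1, 1, 1)

Derivation:
step 0: pivot 1 → sign +
step 1: pivot -50 → sign −
step 2: row/col 2 already zero → sign 0
signature = (1, 1, 1)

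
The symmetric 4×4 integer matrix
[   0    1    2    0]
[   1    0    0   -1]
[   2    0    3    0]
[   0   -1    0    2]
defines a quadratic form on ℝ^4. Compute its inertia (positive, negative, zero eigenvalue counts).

Answer: (3, 1, 0)

Derivation:
step 0: pivot 2 → sign +
step 1: pivot -1/2 → sign −
step 2: pivot 3 → sign +
step 3: pivot 2/3 → sign +
signature = (3, 1, 0)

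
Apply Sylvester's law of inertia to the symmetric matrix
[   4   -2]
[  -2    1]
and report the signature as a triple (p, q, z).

Answer: (1, 0, 1)

Derivation:
step 0: pivot 4 → sign +
step 1: row/col 1 already zero → sign 0
signature = (1, 0, 1)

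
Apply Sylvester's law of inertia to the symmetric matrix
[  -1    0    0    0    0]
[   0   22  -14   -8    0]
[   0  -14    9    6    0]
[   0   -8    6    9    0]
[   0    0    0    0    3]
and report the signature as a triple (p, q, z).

Answer: (3, 2, 0)

Derivation:
step 0: pivot -1 → sign −
step 1: pivot 22 → sign +
step 2: pivot 1/11 → sign +
step 3: pivot -3 → sign −
step 4: pivot 3 → sign +
signature = (3, 2, 0)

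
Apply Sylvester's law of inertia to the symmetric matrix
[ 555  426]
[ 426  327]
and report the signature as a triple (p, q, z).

step 0: pivot 555 → sign +
step 1: pivot 3/185 → sign +
signature = (2, 0, 0)

Answer: (2, 0, 0)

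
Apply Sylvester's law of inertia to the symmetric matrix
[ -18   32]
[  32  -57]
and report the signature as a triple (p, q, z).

Answer: (0, 2, 0)

Derivation:
step 0: pivot -18 → sign −
step 1: pivot -1/9 → sign −
signature = (0, 2, 0)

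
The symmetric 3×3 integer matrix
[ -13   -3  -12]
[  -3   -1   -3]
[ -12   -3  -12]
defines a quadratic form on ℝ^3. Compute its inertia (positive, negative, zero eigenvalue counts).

step 0: pivot -13 → sign −
step 1: pivot -4/13 → sign −
step 2: pivot -3/4 → sign −
signature = (0, 3, 0)

Answer: (0, 3, 0)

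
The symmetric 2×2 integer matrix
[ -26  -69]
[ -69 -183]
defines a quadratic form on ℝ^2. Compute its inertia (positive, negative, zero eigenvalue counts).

Answer: (1, 1, 0)

Derivation:
step 0: pivot -26 → sign −
step 1: pivot 3/26 → sign +
signature = (1, 1, 0)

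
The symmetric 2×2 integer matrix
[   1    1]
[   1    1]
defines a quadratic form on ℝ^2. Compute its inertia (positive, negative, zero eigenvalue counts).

Answer: (1, 0, 1)

Derivation:
step 0: pivot 1 → sign +
step 1: row/col 1 already zero → sign 0
signature = (1, 0, 1)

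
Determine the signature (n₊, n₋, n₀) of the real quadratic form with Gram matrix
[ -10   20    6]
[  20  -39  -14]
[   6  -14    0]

Answer: (1, 2, 0)

Derivation:
step 0: pivot -10 → sign −
step 1: pivot 1 → sign +
step 2: pivot -2/5 → sign −
signature = (1, 2, 0)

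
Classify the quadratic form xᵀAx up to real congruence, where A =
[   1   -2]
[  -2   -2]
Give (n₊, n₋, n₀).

step 0: pivot 1 → sign +
step 1: pivot -6 → sign −
signature = (1, 1, 0)

Answer: (1, 1, 0)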